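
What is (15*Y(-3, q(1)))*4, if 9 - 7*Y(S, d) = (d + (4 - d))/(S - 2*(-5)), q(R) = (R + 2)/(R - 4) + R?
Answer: 3540/49 ≈ 72.245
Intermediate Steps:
q(R) = R + (2 + R)/(-4 + R) (q(R) = (2 + R)/(-4 + R) + R = R + (2 + R)/(-4 + R))
Y(S, d) = 9/7 - 4/(7*(10 + S)) (Y(S, d) = 9/7 - (d + (4 - d))/(7*(S - 2*(-5))) = 9/7 - 4/(7*(S + 10)) = 9/7 - 4/(7*(10 + S)))
(15*Y(-3, q(1)))*4 = (15*((86 + 9*(-3))/(7*(10 - 3))))*4 = (15*((⅐)*(86 - 27)/7))*4 = (15*((⅐)*(⅐)*59))*4 = (15*(59/49))*4 = (885/49)*4 = 3540/49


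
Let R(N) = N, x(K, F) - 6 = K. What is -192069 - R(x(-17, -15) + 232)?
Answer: -192290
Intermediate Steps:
x(K, F) = 6 + K
-192069 - R(x(-17, -15) + 232) = -192069 - ((6 - 17) + 232) = -192069 - (-11 + 232) = -192069 - 1*221 = -192069 - 221 = -192290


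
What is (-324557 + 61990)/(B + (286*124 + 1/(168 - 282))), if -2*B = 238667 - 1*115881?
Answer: 29932638/2955907 ≈ 10.126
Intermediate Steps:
B = -61393 (B = -(238667 - 1*115881)/2 = -(238667 - 115881)/2 = -½*122786 = -61393)
(-324557 + 61990)/(B + (286*124 + 1/(168 - 282))) = (-324557 + 61990)/(-61393 + (286*124 + 1/(168 - 282))) = -262567/(-61393 + (35464 + 1/(-114))) = -262567/(-61393 + (35464 - 1/114)) = -262567/(-61393 + 4042895/114) = -262567/(-2955907/114) = -262567*(-114/2955907) = 29932638/2955907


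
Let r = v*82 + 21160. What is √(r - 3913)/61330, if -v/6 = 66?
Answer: I*√609/12266 ≈ 0.0020119*I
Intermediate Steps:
v = -396 (v = -6*66 = -396)
r = -11312 (r = -396*82 + 21160 = -32472 + 21160 = -11312)
√(r - 3913)/61330 = √(-11312 - 3913)/61330 = √(-15225)*(1/61330) = (5*I*√609)*(1/61330) = I*√609/12266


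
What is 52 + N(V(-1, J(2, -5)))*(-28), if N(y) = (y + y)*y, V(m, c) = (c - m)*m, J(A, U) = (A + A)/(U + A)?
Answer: 412/9 ≈ 45.778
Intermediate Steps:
J(A, U) = 2*A/(A + U) (J(A, U) = (2*A)/(A + U) = 2*A/(A + U))
V(m, c) = m*(c - m)
N(y) = 2*y**2 (N(y) = (2*y)*y = 2*y**2)
52 + N(V(-1, J(2, -5)))*(-28) = 52 + (2*(-(2*2/(2 - 5) - 1*(-1)))**2)*(-28) = 52 + (2*(-(2*2/(-3) + 1))**2)*(-28) = 52 + (2*(-(2*2*(-1/3) + 1))**2)*(-28) = 52 + (2*(-(-4/3 + 1))**2)*(-28) = 52 + (2*(-1*(-1/3))**2)*(-28) = 52 + (2*(1/3)**2)*(-28) = 52 + (2*(1/9))*(-28) = 52 + (2/9)*(-28) = 52 - 56/9 = 412/9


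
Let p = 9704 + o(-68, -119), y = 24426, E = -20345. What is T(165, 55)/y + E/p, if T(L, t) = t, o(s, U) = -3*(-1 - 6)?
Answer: -99282419/47508570 ≈ -2.0898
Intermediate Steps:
o(s, U) = 21 (o(s, U) = -3*(-7) = 21)
p = 9725 (p = 9704 + 21 = 9725)
T(165, 55)/y + E/p = 55/24426 - 20345/9725 = 55*(1/24426) - 20345*1/9725 = 55/24426 - 4069/1945 = -99282419/47508570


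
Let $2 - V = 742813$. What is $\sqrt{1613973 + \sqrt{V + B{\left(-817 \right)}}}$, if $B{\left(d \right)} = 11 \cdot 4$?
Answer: $\sqrt{1613973 + i \sqrt{742767}} \approx 1270.4 + 0.339 i$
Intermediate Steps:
$V = -742811$ ($V = 2 - 742813 = -742811$)
$B{\left(d \right)} = 44$
$\sqrt{1613973 + \sqrt{V + B{\left(-817 \right)}}} = \sqrt{1613973 + \sqrt{-742811 + 44}} = \sqrt{1613973 + \sqrt{-742767}} = \sqrt{1613973 + i \sqrt{742767}}$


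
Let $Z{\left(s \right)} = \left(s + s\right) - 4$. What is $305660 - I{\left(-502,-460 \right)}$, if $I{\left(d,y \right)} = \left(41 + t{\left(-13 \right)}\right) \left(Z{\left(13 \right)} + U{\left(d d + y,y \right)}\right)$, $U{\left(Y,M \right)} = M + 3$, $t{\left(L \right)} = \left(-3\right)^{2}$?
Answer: $327410$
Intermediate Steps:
$t{\left(L \right)} = 9$
$Z{\left(s \right)} = -4 + 2 s$ ($Z{\left(s \right)} = 2 s - 4 = -4 + 2 s$)
$U{\left(Y,M \right)} = 3 + M$
$I{\left(d,y \right)} = 1250 + 50 y$ ($I{\left(d,y \right)} = \left(41 + 9\right) \left(\left(-4 + 2 \cdot 13\right) + \left(3 + y\right)\right) = 50 \left(\left(-4 + 26\right) + \left(3 + y\right)\right) = 50 \left(22 + \left(3 + y\right)\right) = 50 \left(25 + y\right) = 1250 + 50 y$)
$305660 - I{\left(-502,-460 \right)} = 305660 - \left(1250 + 50 \left(-460\right)\right) = 305660 - \left(1250 - 23000\right) = 305660 - -21750 = 305660 + 21750 = 327410$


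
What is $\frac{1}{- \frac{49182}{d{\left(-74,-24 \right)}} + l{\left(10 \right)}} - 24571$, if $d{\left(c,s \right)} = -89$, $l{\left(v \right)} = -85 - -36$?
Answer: $- \frac{1101296702}{44821} \approx -24571.0$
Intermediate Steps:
$l{\left(v \right)} = -49$ ($l{\left(v \right)} = -85 + 36 = -49$)
$\frac{1}{- \frac{49182}{d{\left(-74,-24 \right)}} + l{\left(10 \right)}} - 24571 = \frac{1}{- \frac{49182}{-89} - 49} - 24571 = \frac{1}{\left(-49182\right) \left(- \frac{1}{89}\right) - 49} - 24571 = \frac{1}{\frac{49182}{89} - 49} - 24571 = \frac{1}{\frac{44821}{89}} - 24571 = \frac{89}{44821} - 24571 = - \frac{1101296702}{44821}$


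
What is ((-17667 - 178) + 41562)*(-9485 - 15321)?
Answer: -588323902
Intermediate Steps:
((-17667 - 178) + 41562)*(-9485 - 15321) = (-17845 + 41562)*(-24806) = 23717*(-24806) = -588323902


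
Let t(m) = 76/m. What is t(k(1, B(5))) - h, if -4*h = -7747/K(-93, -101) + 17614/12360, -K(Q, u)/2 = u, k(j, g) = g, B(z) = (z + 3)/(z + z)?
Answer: 214139677/2496720 ≈ 85.768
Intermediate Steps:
B(z) = (3 + z)/(2*z) (B(z) = (3 + z)/((2*z)) = (3 + z)*(1/(2*z)) = (3 + z)/(2*z))
K(Q, u) = -2*u
h = 23048723/2496720 (h = -(-7747/((-2*(-101))) + 17614/12360)/4 = -(-7747/202 + 17614*(1/12360))/4 = -(-7747*1/202 + 8807/6180)/4 = -(-7747/202 + 8807/6180)/4 = -¼*(-23048723/624180) = 23048723/2496720 ≈ 9.2316)
t(k(1, B(5))) - h = 76/(((½)*(3 + 5)/5)) - 1*23048723/2496720 = 76/(((½)*(⅕)*8)) - 23048723/2496720 = 76/(⅘) - 23048723/2496720 = 76*(5/4) - 23048723/2496720 = 95 - 23048723/2496720 = 214139677/2496720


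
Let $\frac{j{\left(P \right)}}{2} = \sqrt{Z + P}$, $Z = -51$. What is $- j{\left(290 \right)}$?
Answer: $- 2 \sqrt{239} \approx -30.919$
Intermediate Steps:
$j{\left(P \right)} = 2 \sqrt{-51 + P}$
$- j{\left(290 \right)} = - 2 \sqrt{-51 + 290} = - 2 \sqrt{239}$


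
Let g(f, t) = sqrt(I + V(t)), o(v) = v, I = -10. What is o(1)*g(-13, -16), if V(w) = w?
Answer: I*sqrt(26) ≈ 5.099*I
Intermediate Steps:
g(f, t) = sqrt(-10 + t)
o(1)*g(-13, -16) = 1*sqrt(-10 - 16) = 1*sqrt(-26) = 1*(I*sqrt(26)) = I*sqrt(26)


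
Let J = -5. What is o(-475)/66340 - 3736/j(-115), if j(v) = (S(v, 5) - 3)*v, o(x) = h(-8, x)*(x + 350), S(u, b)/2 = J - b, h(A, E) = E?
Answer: -18159873/35093860 ≈ -0.51747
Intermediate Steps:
S(u, b) = -10 - 2*b (S(u, b) = 2*(-5 - b) = -10 - 2*b)
o(x) = x*(350 + x) (o(x) = x*(x + 350) = x*(350 + x))
j(v) = -23*v (j(v) = ((-10 - 2*5) - 3)*v = ((-10 - 10) - 3)*v = (-20 - 3)*v = -23*v)
o(-475)/66340 - 3736/j(-115) = -475*(350 - 475)/66340 - 3736/((-23*(-115))) = -475*(-125)*(1/66340) - 3736/2645 = 59375*(1/66340) - 3736*1/2645 = 11875/13268 - 3736/2645 = -18159873/35093860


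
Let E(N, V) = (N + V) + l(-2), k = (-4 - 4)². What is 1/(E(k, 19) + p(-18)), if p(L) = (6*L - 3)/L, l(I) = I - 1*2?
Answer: 6/511 ≈ 0.011742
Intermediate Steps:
l(I) = -2 + I (l(I) = I - 2 = -2 + I)
k = 64 (k = (-8)² = 64)
E(N, V) = -4 + N + V (E(N, V) = (N + V) + (-2 - 2) = (N + V) - 4 = -4 + N + V)
p(L) = (-3 + 6*L)/L
1/(E(k, 19) + p(-18)) = 1/((-4 + 64 + 19) + (6 - 3/(-18))) = 1/(79 + (6 - 3*(-1/18))) = 1/(79 + (6 + ⅙)) = 1/(79 + 37/6) = 1/(511/6) = 6/511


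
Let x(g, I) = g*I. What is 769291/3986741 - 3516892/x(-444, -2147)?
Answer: -3321899258996/950108154897 ≈ -3.4963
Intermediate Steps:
x(g, I) = I*g
769291/3986741 - 3516892/x(-444, -2147) = 769291/3986741 - 3516892/((-2147*(-444))) = 769291*(1/3986741) - 3516892/953268 = 769291/3986741 - 3516892*1/953268 = 769291/3986741 - 879223/238317 = -3321899258996/950108154897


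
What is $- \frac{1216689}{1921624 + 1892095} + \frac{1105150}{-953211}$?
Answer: $- \frac{767784698747}{519325557387} \approx -1.4784$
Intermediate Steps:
$- \frac{1216689}{1921624 + 1892095} + \frac{1105150}{-953211} = - \frac{1216689}{3813719} + 1105150 \left(- \frac{1}{953211}\right) = \left(-1216689\right) \frac{1}{3813719} - \frac{1105150}{953211} = - \frac{1216689}{3813719} - \frac{1105150}{953211} = - \frac{767784698747}{519325557387}$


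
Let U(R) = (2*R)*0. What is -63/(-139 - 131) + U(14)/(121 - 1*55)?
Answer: 7/30 ≈ 0.23333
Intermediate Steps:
U(R) = 0
-63/(-139 - 131) + U(14)/(121 - 1*55) = -63/(-139 - 131) + 0/(121 - 1*55) = -63/(-270) + 0/(121 - 55) = -63*(-1/270) + 0/66 = 7/30 + 0*(1/66) = 7/30 + 0 = 7/30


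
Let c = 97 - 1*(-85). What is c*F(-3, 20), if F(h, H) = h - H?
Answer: -4186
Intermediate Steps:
c = 182 (c = 97 + 85 = 182)
c*F(-3, 20) = 182*(-3 - 1*20) = 182*(-3 - 20) = 182*(-23) = -4186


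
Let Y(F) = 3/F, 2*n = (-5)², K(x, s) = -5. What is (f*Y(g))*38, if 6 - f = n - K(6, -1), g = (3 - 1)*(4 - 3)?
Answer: -1311/2 ≈ -655.50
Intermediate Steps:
g = 2 (g = 2*1 = 2)
n = 25/2 (n = (½)*(-5)² = (½)*25 = 25/2 ≈ 12.500)
f = -23/2 (f = 6 - (25/2 - 1*(-5)) = 6 - (25/2 + 5) = 6 - 1*35/2 = 6 - 35/2 = -23/2 ≈ -11.500)
(f*Y(g))*38 = -69/(2*2)*38 = -23/2*3/2*38 = -69/4*38 = -1311/2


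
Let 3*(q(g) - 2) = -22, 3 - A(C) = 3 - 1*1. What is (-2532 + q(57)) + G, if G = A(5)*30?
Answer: -7522/3 ≈ -2507.3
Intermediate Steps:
A(C) = 1 (A(C) = 3 - (3 - 1*1) = 3 - (3 - 1) = 3 - 1*2 = 3 - 2 = 1)
q(g) = -16/3 (q(g) = 2 + (⅓)*(-22) = 2 - 22/3 = -16/3)
G = 30 (G = 1*30 = 30)
(-2532 + q(57)) + G = (-2532 - 16/3) + 30 = -7612/3 + 30 = -7522/3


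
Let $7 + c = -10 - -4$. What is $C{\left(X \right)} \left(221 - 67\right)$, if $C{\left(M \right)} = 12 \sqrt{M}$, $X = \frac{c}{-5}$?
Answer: $\frac{1848 \sqrt{65}}{5} \approx 2979.8$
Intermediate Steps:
$c = -13$ ($c = -7 - 6 = -13$)
$X = \frac{13}{5}$ ($X = - \frac{13}{-5} = \left(-13\right) \left(- \frac{1}{5}\right) = \frac{13}{5} \approx 2.6$)
$C{\left(X \right)} \left(221 - 67\right) = 12 \sqrt{\frac{13}{5}} \left(221 - 67\right) = 12 \frac{\sqrt{65}}{5} \cdot 154 = \frac{12 \sqrt{65}}{5} \cdot 154 = \frac{1848 \sqrt{65}}{5}$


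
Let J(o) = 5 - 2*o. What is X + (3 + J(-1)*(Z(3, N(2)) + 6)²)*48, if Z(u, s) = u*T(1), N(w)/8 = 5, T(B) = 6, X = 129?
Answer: 193809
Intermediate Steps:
N(w) = 40 (N(w) = 8*5 = 40)
Z(u, s) = 6*u (Z(u, s) = u*6 = 6*u)
X + (3 + J(-1)*(Z(3, N(2)) + 6)²)*48 = 129 + (3 + (5 - 2*(-1))*(6*3 + 6)²)*48 = 129 + (3 + (5 + 2)*(18 + 6)²)*48 = 129 + (3 + 7*24²)*48 = 129 + (3 + 7*576)*48 = 129 + (3 + 4032)*48 = 129 + 4035*48 = 129 + 193680 = 193809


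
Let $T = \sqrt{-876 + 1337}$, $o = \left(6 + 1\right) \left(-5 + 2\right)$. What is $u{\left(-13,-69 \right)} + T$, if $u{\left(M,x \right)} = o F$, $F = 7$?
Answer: $-147 + \sqrt{461} \approx -125.53$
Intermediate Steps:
$o = -21$ ($o = 7 \left(-3\right) = -21$)
$T = \sqrt{461} \approx 21.471$
$u{\left(M,x \right)} = -147$ ($u{\left(M,x \right)} = \left(-21\right) 7 = -147$)
$u{\left(-13,-69 \right)} + T = -147 + \sqrt{461}$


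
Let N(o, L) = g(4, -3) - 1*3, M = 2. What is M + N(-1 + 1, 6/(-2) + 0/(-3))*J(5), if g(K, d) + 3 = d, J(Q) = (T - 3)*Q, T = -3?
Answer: 272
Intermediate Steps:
J(Q) = -6*Q (J(Q) = (-3 - 3)*Q = -6*Q)
g(K, d) = -3 + d
N(o, L) = -9 (N(o, L) = (-3 - 3) - 1*3 = -6 - 3 = -9)
M + N(-1 + 1, 6/(-2) + 0/(-3))*J(5) = 2 - (-54)*5 = 2 - 9*(-30) = 2 + 270 = 272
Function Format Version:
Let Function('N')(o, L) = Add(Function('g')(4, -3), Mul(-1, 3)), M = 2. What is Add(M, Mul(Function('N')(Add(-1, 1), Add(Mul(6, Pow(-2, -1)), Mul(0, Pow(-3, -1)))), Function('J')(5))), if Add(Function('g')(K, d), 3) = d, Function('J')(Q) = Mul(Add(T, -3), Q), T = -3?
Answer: 272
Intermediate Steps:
Function('J')(Q) = Mul(-6, Q) (Function('J')(Q) = Mul(Add(-3, -3), Q) = Mul(-6, Q))
Function('g')(K, d) = Add(-3, d)
Function('N')(o, L) = -9 (Function('N')(o, L) = Add(Add(-3, -3), Mul(-1, 3)) = Add(-6, -3) = -9)
Add(M, Mul(Function('N')(Add(-1, 1), Add(Mul(6, Pow(-2, -1)), Mul(0, Pow(-3, -1)))), Function('J')(5))) = Add(2, Mul(-9, Mul(-6, 5))) = Add(2, Mul(-9, -30)) = Add(2, 270) = 272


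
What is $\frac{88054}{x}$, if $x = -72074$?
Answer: $- \frac{44027}{36037} \approx -1.2217$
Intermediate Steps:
$\frac{88054}{x} = \frac{88054}{-72074} = 88054 \left(- \frac{1}{72074}\right) = - \frac{44027}{36037}$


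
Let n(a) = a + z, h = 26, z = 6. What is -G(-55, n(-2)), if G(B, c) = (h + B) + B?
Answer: 84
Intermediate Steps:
n(a) = 6 + a (n(a) = a + 6 = 6 + a)
G(B, c) = 26 + 2*B (G(B, c) = (26 + B) + B = 26 + 2*B)
-G(-55, n(-2)) = -(26 + 2*(-55)) = -(26 - 110) = -1*(-84) = 84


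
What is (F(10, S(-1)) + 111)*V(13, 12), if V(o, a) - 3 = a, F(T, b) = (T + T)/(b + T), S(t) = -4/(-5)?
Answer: 15235/9 ≈ 1692.8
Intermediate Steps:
S(t) = ⅘ (S(t) = -4*(-⅕) = ⅘)
F(T, b) = 2*T/(T + b) (F(T, b) = (2*T)/(T + b) = 2*T/(T + b))
V(o, a) = 3 + a
(F(10, S(-1)) + 111)*V(13, 12) = (2*10/(10 + ⅘) + 111)*(3 + 12) = (2*10/(54/5) + 111)*15 = (2*10*(5/54) + 111)*15 = (50/27 + 111)*15 = (3047/27)*15 = 15235/9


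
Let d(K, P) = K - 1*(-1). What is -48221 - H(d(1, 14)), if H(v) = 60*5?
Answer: -48521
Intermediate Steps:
d(K, P) = 1 + K (d(K, P) = K + 1 = 1 + K)
H(v) = 300
-48221 - H(d(1, 14)) = -48221 - 1*300 = -48221 - 300 = -48521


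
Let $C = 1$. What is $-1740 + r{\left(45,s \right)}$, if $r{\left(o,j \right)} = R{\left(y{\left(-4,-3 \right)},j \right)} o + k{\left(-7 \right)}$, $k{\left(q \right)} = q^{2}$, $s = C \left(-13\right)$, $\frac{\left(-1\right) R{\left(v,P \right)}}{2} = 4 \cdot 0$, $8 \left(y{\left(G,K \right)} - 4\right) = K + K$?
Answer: $-1691$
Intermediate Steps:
$y{\left(G,K \right)} = 4 + \frac{K}{4}$ ($y{\left(G,K \right)} = 4 + \frac{K + K}{8} = 4 + \frac{2 K}{8} = 4 + \frac{K}{4}$)
$R{\left(v,P \right)} = 0$ ($R{\left(v,P \right)} = - 2 \cdot 4 \cdot 0 = \left(-2\right) 0 = 0$)
$s = -13$ ($s = 1 \left(-13\right) = -13$)
$r{\left(o,j \right)} = 49$ ($r{\left(o,j \right)} = 0 o + \left(-7\right)^{2} = 0 + 49 = 49$)
$-1740 + r{\left(45,s \right)} = -1740 + 49 = -1691$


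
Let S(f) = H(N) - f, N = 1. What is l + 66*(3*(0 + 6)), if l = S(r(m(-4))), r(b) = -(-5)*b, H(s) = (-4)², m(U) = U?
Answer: 1224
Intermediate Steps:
H(s) = 16
r(b) = 5*b
S(f) = 16 - f
l = 36 (l = 16 - 5*(-4) = 16 - 1*(-20) = 16 + 20 = 36)
l + 66*(3*(0 + 6)) = 36 + 66*(3*(0 + 6)) = 36 + 66*(3*6) = 36 + 66*18 = 36 + 1188 = 1224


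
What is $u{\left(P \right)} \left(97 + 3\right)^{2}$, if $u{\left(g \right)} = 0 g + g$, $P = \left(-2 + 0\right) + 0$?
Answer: $-20000$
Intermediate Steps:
$P = -2$ ($P = -2 + 0 = -2$)
$u{\left(g \right)} = g$ ($u{\left(g \right)} = 0 + g = g$)
$u{\left(P \right)} \left(97 + 3\right)^{2} = - 2 \left(97 + 3\right)^{2} = - 2 \cdot 100^{2} = \left(-2\right) 10000 = -20000$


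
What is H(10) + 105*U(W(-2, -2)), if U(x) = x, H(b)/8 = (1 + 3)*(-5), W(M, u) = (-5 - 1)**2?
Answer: 3620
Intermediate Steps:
W(M, u) = 36 (W(M, u) = (-6)**2 = 36)
H(b) = -160 (H(b) = 8*((1 + 3)*(-5)) = 8*(4*(-5)) = 8*(-20) = -160)
H(10) + 105*U(W(-2, -2)) = -160 + 105*36 = -160 + 3780 = 3620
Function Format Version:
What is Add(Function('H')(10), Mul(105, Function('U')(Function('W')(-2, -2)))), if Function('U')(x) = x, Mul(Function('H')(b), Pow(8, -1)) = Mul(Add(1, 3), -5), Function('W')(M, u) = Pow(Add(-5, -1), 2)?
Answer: 3620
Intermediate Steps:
Function('W')(M, u) = 36 (Function('W')(M, u) = Pow(-6, 2) = 36)
Function('H')(b) = -160 (Function('H')(b) = Mul(8, Mul(Add(1, 3), -5)) = Mul(8, Mul(4, -5)) = Mul(8, -20) = -160)
Add(Function('H')(10), Mul(105, Function('U')(Function('W')(-2, -2)))) = Add(-160, Mul(105, 36)) = Add(-160, 3780) = 3620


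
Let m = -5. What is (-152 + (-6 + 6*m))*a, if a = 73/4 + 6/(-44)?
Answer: -37459/11 ≈ -3405.4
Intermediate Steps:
a = 797/44 (a = 73*(¼) + 6*(-1/44) = 73/4 - 3/22 = 797/44 ≈ 18.114)
(-152 + (-6 + 6*m))*a = (-152 + (-6 + 6*(-5)))*(797/44) = (-152 + (-6 - 30))*(797/44) = (-152 - 36)*(797/44) = -188*797/44 = -37459/11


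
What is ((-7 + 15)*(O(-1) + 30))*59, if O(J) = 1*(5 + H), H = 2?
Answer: 17464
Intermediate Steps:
O(J) = 7 (O(J) = 1*(5 + 2) = 1*7 = 7)
((-7 + 15)*(O(-1) + 30))*59 = ((-7 + 15)*(7 + 30))*59 = (8*37)*59 = 296*59 = 17464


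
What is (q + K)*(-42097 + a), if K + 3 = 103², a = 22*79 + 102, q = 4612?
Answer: -612631026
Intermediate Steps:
a = 1840 (a = 1738 + 102 = 1840)
K = 10606 (K = -3 + 103² = -3 + 10609 = 10606)
(q + K)*(-42097 + a) = (4612 + 10606)*(-42097 + 1840) = 15218*(-40257) = -612631026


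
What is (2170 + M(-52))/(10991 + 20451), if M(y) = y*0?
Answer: 1085/15721 ≈ 0.069016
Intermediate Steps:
M(y) = 0
(2170 + M(-52))/(10991 + 20451) = (2170 + 0)/(10991 + 20451) = 2170/31442 = 2170*(1/31442) = 1085/15721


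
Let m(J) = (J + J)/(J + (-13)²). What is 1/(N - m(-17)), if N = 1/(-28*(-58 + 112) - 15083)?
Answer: 1261220/282039 ≈ 4.4718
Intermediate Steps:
N = -1/16595 (N = 1/(-28*54 - 15083) = 1/(-1512 - 15083) = 1/(-16595) = -1/16595 ≈ -6.0259e-5)
m(J) = 2*J/(169 + J) (m(J) = (2*J)/(J + 169) = (2*J)/(169 + J) = 2*J/(169 + J))
1/(N - m(-17)) = 1/(-1/16595 - 2*(-17)/(169 - 17)) = 1/(-1/16595 - 2*(-17)/152) = 1/(-1/16595 - 1*(-17/76)) = 1/(-1/16595 + 17/76) = 1/(282039/1261220) = 1261220/282039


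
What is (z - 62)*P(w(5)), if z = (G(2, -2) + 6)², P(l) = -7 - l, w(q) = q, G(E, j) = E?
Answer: -24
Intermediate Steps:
z = 64 (z = (2 + 6)² = 8² = 64)
(z - 62)*P(w(5)) = (64 - 62)*(-7 - 1*5) = 2*(-7 - 5) = 2*(-12) = -24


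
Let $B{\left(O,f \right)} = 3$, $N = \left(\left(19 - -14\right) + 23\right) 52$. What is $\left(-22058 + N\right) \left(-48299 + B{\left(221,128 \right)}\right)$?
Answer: $924675216$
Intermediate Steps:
$N = 2912$ ($N = \left(\left(19 + 14\right) + 23\right) 52 = \left(33 + 23\right) 52 = 56 \cdot 52 = 2912$)
$\left(-22058 + N\right) \left(-48299 + B{\left(221,128 \right)}\right) = \left(-22058 + 2912\right) \left(-48299 + 3\right) = \left(-19146\right) \left(-48296\right) = 924675216$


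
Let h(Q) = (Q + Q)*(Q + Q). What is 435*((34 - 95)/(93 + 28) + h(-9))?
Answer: 17027205/121 ≈ 1.4072e+5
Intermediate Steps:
h(Q) = 4*Q² (h(Q) = (2*Q)*(2*Q) = 4*Q²)
435*((34 - 95)/(93 + 28) + h(-9)) = 435*((34 - 95)/(93 + 28) + 4*(-9)²) = 435*(-61/121 + 4*81) = 435*(-61*1/121 + 324) = 435*(-61/121 + 324) = 435*(39143/121) = 17027205/121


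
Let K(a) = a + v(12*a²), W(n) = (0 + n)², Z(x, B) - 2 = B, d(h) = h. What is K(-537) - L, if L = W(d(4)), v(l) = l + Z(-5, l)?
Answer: 6920305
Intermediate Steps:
Z(x, B) = 2 + B
W(n) = n²
v(l) = 2 + 2*l (v(l) = l + (2 + l) = 2 + 2*l)
L = 16 (L = 4² = 16)
K(a) = 2 + a + 24*a² (K(a) = a + (2 + 2*(12*a²)) = a + (2 + 24*a²) = 2 + a + 24*a²)
K(-537) - L = (2 - 537 + 24*(-537)²) - 1*16 = (2 - 537 + 24*288369) - 16 = (2 - 537 + 6920856) - 16 = 6920321 - 16 = 6920305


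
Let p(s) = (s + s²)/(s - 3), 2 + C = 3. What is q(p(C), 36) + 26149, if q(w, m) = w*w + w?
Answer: 26149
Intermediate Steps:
C = 1 (C = -2 + 3 = 1)
p(s) = (s + s²)/(-3 + s)
q(w, m) = w + w² (q(w, m) = w² + w = w + w²)
q(p(C), 36) + 26149 = (1*(1 + 1)/(-3 + 1))*(1 + 1*(1 + 1)/(-3 + 1)) + 26149 = (1*2/(-2))*(1 + 1*2/(-2)) + 26149 = (1*(-½)*2)*(1 + 1*(-½)*2) + 26149 = -(1 - 1) + 26149 = -1*0 + 26149 = 0 + 26149 = 26149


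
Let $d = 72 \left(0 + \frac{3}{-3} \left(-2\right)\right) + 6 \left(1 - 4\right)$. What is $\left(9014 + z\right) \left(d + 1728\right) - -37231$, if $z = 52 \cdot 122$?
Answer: $28510963$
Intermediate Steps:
$z = 6344$
$d = 126$ ($d = 72 \left(0 + 3 \left(- \frac{1}{3}\right) \left(-2\right)\right) + 6 \left(-3\right) = 72 \left(0 - -2\right) - 18 = 72 \left(0 + 2\right) - 18 = 72 \cdot 2 - 18 = 144 - 18 = 126$)
$\left(9014 + z\right) \left(d + 1728\right) - -37231 = \left(9014 + 6344\right) \left(126 + 1728\right) - -37231 = 15358 \cdot 1854 + 37231 = 28473732 + 37231 = 28510963$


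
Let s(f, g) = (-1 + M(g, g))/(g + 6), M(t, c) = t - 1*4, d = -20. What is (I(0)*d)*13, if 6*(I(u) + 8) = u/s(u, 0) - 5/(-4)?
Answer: 12155/6 ≈ 2025.8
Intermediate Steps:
M(t, c) = -4 + t (M(t, c) = t - 4 = -4 + t)
s(f, g) = (-5 + g)/(6 + g) (s(f, g) = (-1 + (-4 + g))/(g + 6) = (-5 + g)/(6 + g))
I(u) = -187/24 - u/5 (I(u) = -8 + (u/(((-5 + 0)/(6 + 0))) - 5/(-4))/6 = -8 + (u/((-5/6)) - 5*(-¼))/6 = -8 + (u/(((⅙)*(-5))) + 5/4)/6 = -8 + (u/(-⅚) + 5/4)/6 = -8 + (u*(-6/5) + 5/4)/6 = -8 + (-6*u/5 + 5/4)/6 = -8 + (5/4 - 6*u/5)/6 = -8 + (5/24 - u/5) = -187/24 - u/5)
(I(0)*d)*13 = ((-187/24 - ⅕*0)*(-20))*13 = ((-187/24 + 0)*(-20))*13 = -187/24*(-20)*13 = (935/6)*13 = 12155/6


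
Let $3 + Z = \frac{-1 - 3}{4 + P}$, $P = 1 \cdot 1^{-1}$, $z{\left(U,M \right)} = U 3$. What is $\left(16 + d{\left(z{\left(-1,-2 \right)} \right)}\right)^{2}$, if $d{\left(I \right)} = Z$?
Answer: $\frac{3721}{25} \approx 148.84$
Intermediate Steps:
$z{\left(U,M \right)} = 3 U$
$P = 1$ ($P = 1 \cdot 1 = 1$)
$Z = - \frac{19}{5}$ ($Z = -3 + \frac{-1 - 3}{4 + 1} = -3 - \frac{4}{5} = - \frac{19}{5} \approx -3.8$)
$d{\left(I \right)} = - \frac{19}{5}$
$\left(16 + d{\left(z{\left(-1,-2 \right)} \right)}\right)^{2} = \left(16 - \frac{19}{5}\right)^{2} = \left(\frac{61}{5}\right)^{2} = \frac{3721}{25}$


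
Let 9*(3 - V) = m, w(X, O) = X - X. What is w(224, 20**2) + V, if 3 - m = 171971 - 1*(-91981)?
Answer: 87992/3 ≈ 29331.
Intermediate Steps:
w(X, O) = 0
m = -263949 (m = 3 - (171971 - 1*(-91981)) = 3 - (171971 + 91981) = 3 - 1*263952 = 3 - 263952 = -263949)
V = 87992/3 (V = 3 - 1/9*(-263949) = 3 + 87983/3 = 87992/3 ≈ 29331.)
w(224, 20**2) + V = 0 + 87992/3 = 87992/3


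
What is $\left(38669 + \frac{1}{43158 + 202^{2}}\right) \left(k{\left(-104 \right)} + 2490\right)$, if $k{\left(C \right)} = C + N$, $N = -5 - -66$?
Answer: $\frac{7944739938813}{83962} \approx 9.4623 \cdot 10^{7}$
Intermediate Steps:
$N = 61$ ($N = -5 + 66 = 61$)
$k{\left(C \right)} = 61 + C$ ($k{\left(C \right)} = C + 61 = 61 + C$)
$\left(38669 + \frac{1}{43158 + 202^{2}}\right) \left(k{\left(-104 \right)} + 2490\right) = \left(38669 + \frac{1}{43158 + 202^{2}}\right) \left(\left(61 - 104\right) + 2490\right) = \left(38669 + \frac{1}{43158 + 40804}\right) \left(-43 + 2490\right) = \left(38669 + \frac{1}{83962}\right) 2447 = \frac{3246726579}{83962} \cdot 2447 = \frac{7944739938813}{83962}$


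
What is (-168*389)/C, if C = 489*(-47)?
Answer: 21784/7661 ≈ 2.8435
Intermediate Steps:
C = -22983
(-168*389)/C = -168*389/(-22983) = -65352*(-1/22983) = 21784/7661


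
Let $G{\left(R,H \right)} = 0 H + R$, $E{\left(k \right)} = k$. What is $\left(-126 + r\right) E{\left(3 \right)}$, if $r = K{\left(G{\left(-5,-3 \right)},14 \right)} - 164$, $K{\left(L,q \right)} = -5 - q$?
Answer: $-927$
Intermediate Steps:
$G{\left(R,H \right)} = R$ ($G{\left(R,H \right)} = 0 + R = R$)
$r = -183$ ($r = \left(-5 - 14\right) - 164 = -19 - 164 = -183$)
$\left(-126 + r\right) E{\left(3 \right)} = \left(-126 - 183\right) 3 = \left(-309\right) 3 = -927$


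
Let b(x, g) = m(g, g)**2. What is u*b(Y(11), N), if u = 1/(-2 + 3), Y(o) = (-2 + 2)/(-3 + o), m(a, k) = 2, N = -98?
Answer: 4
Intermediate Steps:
Y(o) = 0 (Y(o) = 0/(-3 + o) = 0)
b(x, g) = 4 (b(x, g) = 2**2 = 4)
u = 1 (u = 1/1 = 1)
u*b(Y(11), N) = 1*4 = 4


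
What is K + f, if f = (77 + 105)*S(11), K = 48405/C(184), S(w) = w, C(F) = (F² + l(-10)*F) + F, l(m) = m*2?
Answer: 4055275/2024 ≈ 2003.6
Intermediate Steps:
l(m) = 2*m
C(F) = F² - 19*F (C(F) = (F² + (2*(-10))*F) + F = (F² - 20*F) + F = F² - 19*F)
K = 3227/2024 (K = 48405/((184*(-19 + 184))) = 48405/((184*165)) = 48405/30360 = 48405*(1/30360) = 3227/2024 ≈ 1.5944)
f = 2002 (f = (77 + 105)*11 = 182*11 = 2002)
K + f = 3227/2024 + 2002 = 4055275/2024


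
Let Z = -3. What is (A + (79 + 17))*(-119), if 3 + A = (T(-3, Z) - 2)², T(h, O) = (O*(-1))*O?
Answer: -25466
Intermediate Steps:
T(h, O) = -O² (T(h, O) = (-O)*O = -O²)
A = 118 (A = -3 + (-1*(-3)² - 2)² = -3 + (-1*9 - 2)² = -3 + (-9 - 2)² = -3 + (-11)² = -3 + 121 = 118)
(A + (79 + 17))*(-119) = (118 + (79 + 17))*(-119) = (118 + 96)*(-119) = 214*(-119) = -25466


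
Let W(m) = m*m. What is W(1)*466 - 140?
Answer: 326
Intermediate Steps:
W(m) = m²
W(1)*466 - 140 = 1²*466 - 140 = 1*466 - 140 = 466 - 140 = 326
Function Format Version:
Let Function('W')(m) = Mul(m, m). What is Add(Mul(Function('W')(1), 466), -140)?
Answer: 326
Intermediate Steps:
Function('W')(m) = Pow(m, 2)
Add(Mul(Function('W')(1), 466), -140) = Add(Mul(Pow(1, 2), 466), -140) = Add(Mul(1, 466), -140) = Add(466, -140) = 326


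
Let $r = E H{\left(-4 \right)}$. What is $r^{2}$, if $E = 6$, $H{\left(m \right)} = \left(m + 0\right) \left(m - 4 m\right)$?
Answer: $82944$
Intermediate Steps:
$H{\left(m \right)} = - 3 m^{2}$ ($H{\left(m \right)} = m \left(- 3 m\right) = - 3 m^{2}$)
$r = -288$ ($r = 6 \left(- 3 \left(-4\right)^{2}\right) = 6 \left(\left(-3\right) 16\right) = 6 \left(-48\right) = -288$)
$r^{2} = \left(-288\right)^{2} = 82944$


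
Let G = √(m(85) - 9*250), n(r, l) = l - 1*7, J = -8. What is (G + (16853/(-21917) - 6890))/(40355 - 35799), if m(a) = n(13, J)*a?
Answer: -151024983/99853852 + 5*I*√141/4556 ≈ -1.5125 + 0.013032*I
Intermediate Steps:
n(r, l) = -7 + l (n(r, l) = l - 7 = -7 + l)
m(a) = -15*a (m(a) = (-7 - 8)*a = -15*a)
G = 5*I*√141 (G = √(-15*85 - 9*250) = √(-1275 - 2250) = √(-3525) = 5*I*√141 ≈ 59.372*I)
(G + (16853/(-21917) - 6890))/(40355 - 35799) = (5*I*√141 + (16853/(-21917) - 6890))/(40355 - 35799) = (5*I*√141 + (16853*(-1/21917) - 6890))/4556 = (5*I*√141 + (-16853/21917 - 6890))*(1/4556) = (5*I*√141 - 151024983/21917)*(1/4556) = (-151024983/21917 + 5*I*√141)*(1/4556) = -151024983/99853852 + 5*I*√141/4556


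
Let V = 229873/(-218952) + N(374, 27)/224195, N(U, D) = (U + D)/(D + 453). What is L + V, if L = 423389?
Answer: 415664876672032823/981758872800 ≈ 4.2339e+5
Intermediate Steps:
N(U, D) = (D + U)/(453 + D)
V = -1030723886377/981758872800 (V = 229873/(-218952) + ((27 + 374)/(453 + 27))/224195 = 229873*(-1/218952) + (401/480)*(1/224195) = -229873/218952 + ((1/480)*401)*(1/224195) = -229873/218952 + (401/480)*(1/224195) = -229873/218952 + 401/107613600 = -1030723886377/981758872800 ≈ -1.0499)
L + V = 423389 - 1030723886377/981758872800 = 415664876672032823/981758872800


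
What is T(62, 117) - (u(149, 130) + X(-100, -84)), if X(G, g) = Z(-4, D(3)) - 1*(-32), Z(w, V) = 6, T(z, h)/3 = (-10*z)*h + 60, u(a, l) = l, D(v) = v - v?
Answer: -217608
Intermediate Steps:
D(v) = 0
T(z, h) = 180 - 30*h*z (T(z, h) = 3*((-10*z)*h + 60) = 3*(-10*h*z + 60) = 3*(60 - 10*h*z) = 180 - 30*h*z)
X(G, g) = 38 (X(G, g) = 6 - 1*(-32) = 6 + 32 = 38)
T(62, 117) - (u(149, 130) + X(-100, -84)) = (180 - 30*117*62) - (130 + 38) = (180 - 217620) - 1*168 = -217440 - 168 = -217608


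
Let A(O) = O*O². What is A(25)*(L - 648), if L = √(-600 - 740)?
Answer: -10125000 + 31250*I*√335 ≈ -1.0125e+7 + 5.7197e+5*I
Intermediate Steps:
A(O) = O³
L = 2*I*√335 (L = √(-1340) = 2*I*√335 ≈ 36.606*I)
A(25)*(L - 648) = 25³*(2*I*√335 - 648) = 15625*(-648 + 2*I*√335) = -10125000 + 31250*I*√335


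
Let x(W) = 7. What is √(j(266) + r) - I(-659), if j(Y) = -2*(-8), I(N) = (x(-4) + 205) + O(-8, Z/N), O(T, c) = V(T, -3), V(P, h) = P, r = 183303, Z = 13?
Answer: -204 + √183319 ≈ 224.16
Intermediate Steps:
O(T, c) = T
I(N) = 204 (I(N) = (7 + 205) - 8 = 212 - 8 = 204)
j(Y) = 16
√(j(266) + r) - I(-659) = √(16 + 183303) - 1*204 = √183319 - 204 = -204 + √183319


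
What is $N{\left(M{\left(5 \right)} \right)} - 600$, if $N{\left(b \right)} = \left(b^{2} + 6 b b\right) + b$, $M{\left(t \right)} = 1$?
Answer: $-592$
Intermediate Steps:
$N{\left(b \right)} = b + 7 b^{2}$ ($N{\left(b \right)} = \left(b^{2} + 6 b^{2}\right) + b = 7 b^{2} + b = b + 7 b^{2}$)
$N{\left(M{\left(5 \right)} \right)} - 600 = 1 \left(1 + 7 \cdot 1\right) - 600 = 1 \left(1 + 7\right) - 600 = 1 \cdot 8 - 600 = 8 - 600 = -592$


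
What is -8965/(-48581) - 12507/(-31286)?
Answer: 888081557/1519905166 ≈ 0.58430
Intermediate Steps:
-8965/(-48581) - 12507/(-31286) = -8965*(-1/48581) - 12507*(-1/31286) = 8965/48581 + 12507/31286 = 888081557/1519905166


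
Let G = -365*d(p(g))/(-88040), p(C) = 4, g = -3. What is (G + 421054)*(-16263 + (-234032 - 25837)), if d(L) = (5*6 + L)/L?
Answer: -1023610203128865/8804 ≈ -1.1627e+11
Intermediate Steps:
d(L) = (30 + L)/L
G = 1241/35216 (G = -365*(30 + 4)/4/(-88040) = -365*34/4*(-1/88040) = -365*17/2*(-1/88040) = -6205/2*(-1/88040) = 1241/35216 ≈ 0.035240)
(G + 421054)*(-16263 + (-234032 - 25837)) = (1241/35216 + 421054)*(-16263 + (-234032 - 25837)) = 14827838905*(-16263 - 259869)/35216 = (14827838905/35216)*(-276132) = -1023610203128865/8804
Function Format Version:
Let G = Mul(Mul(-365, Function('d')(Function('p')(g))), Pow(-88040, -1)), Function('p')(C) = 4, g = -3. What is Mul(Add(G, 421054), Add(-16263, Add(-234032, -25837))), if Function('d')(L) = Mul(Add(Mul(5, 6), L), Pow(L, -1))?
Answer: Rational(-1023610203128865, 8804) ≈ -1.1627e+11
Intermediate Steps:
Function('d')(L) = Mul(Pow(L, -1), Add(30, L)) (Function('d')(L) = Mul(Add(30, L), Pow(L, -1)) = Mul(Pow(L, -1), Add(30, L)))
G = Rational(1241, 35216) (G = Mul(Mul(-365, Mul(Pow(4, -1), Add(30, 4))), Pow(-88040, -1)) = Mul(Mul(-365, Mul(Rational(1, 4), 34)), Rational(-1, 88040)) = Mul(Mul(-365, Rational(17, 2)), Rational(-1, 88040)) = Mul(Rational(-6205, 2), Rational(-1, 88040)) = Rational(1241, 35216) ≈ 0.035240)
Mul(Add(G, 421054), Add(-16263, Add(-234032, -25837))) = Mul(Add(Rational(1241, 35216), 421054), Add(-16263, Add(-234032, -25837))) = Mul(Rational(14827838905, 35216), Add(-16263, -259869)) = Mul(Rational(14827838905, 35216), -276132) = Rational(-1023610203128865, 8804)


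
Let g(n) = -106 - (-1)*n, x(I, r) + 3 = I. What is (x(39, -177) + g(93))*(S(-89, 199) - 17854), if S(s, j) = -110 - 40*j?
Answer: -596252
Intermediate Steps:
x(I, r) = -3 + I
S(s, j) = -110 - 40*j
g(n) = -106 + n
(x(39, -177) + g(93))*(S(-89, 199) - 17854) = ((-3 + 39) + (-106 + 93))*((-110 - 40*199) - 17854) = (36 - 13)*((-110 - 7960) - 17854) = 23*(-8070 - 17854) = 23*(-25924) = -596252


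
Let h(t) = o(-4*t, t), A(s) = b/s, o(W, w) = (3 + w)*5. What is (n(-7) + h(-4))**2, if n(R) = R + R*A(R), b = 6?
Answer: 36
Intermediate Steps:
o(W, w) = 15 + 5*w
A(s) = 6/s
h(t) = 15 + 5*t
n(R) = 6 + R (n(R) = R + R*(6/R) = R + 6 = 6 + R)
(n(-7) + h(-4))**2 = ((6 - 7) + (15 + 5*(-4)))**2 = (-1 + (15 - 20))**2 = (-1 - 5)**2 = (-6)**2 = 36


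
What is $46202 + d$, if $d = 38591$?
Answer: $84793$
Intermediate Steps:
$46202 + d = 46202 + 38591 = 84793$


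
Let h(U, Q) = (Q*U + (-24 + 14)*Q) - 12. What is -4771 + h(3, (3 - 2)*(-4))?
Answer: -4755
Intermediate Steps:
h(U, Q) = -12 - 10*Q + Q*U (h(U, Q) = (Q*U - 10*Q) - 12 = (-10*Q + Q*U) - 12 = -12 - 10*Q + Q*U)
-4771 + h(3, (3 - 2)*(-4)) = -4771 + (-12 - 10*(3 - 2)*(-4) + ((3 - 2)*(-4))*3) = -4771 + (-12 - 10*(-4) + (1*(-4))*3) = -4771 + (-12 - 10*(-4) - 4*3) = -4771 + (-12 + 40 - 12) = -4771 + 16 = -4755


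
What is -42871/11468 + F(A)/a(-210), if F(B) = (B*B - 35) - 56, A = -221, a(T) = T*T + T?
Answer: -44084773/16777684 ≈ -2.6276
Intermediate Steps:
a(T) = T + T² (a(T) = T² + T = T + T²)
F(B) = -91 + B² (F(B) = (B² - 35) - 56 = (-35 + B²) - 56 = -91 + B²)
-42871/11468 + F(A)/a(-210) = -42871/11468 + (-91 + (-221)²)/((-210*(1 - 210))) = -42871*1/11468 + (-91 + 48841)/((-210*(-209))) = -42871/11468 + 48750/43890 = -42871/11468 + 48750*(1/43890) = -42871/11468 + 1625/1463 = -44084773/16777684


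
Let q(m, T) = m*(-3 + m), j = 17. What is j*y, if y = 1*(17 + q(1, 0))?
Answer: 255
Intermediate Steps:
y = 15 (y = 1*(17 + 1*(-3 + 1)) = 1*(17 + 1*(-2)) = 1*(17 - 2) = 1*15 = 15)
j*y = 17*15 = 255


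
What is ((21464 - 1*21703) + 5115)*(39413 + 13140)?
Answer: 256248428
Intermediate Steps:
((21464 - 1*21703) + 5115)*(39413 + 13140) = ((21464 - 21703) + 5115)*52553 = (-239 + 5115)*52553 = 4876*52553 = 256248428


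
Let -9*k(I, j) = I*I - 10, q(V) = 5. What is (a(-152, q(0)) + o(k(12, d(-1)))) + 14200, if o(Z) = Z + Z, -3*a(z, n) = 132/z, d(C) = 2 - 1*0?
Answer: 4846315/342 ≈ 14171.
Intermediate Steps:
d(C) = 2 (d(C) = 2 + 0 = 2)
a(z, n) = -44/z
k(I, j) = 10/9 - I²/9 (k(I, j) = -(I*I - 10)/9 = -(I² - 10)/9 = -(-10 + I²)/9 = 10/9 - I²/9)
o(Z) = 2*Z
(a(-152, q(0)) + o(k(12, d(-1)))) + 14200 = (-44/(-152) + 2*(10/9 - ⅑*12²)) + 14200 = (-44*(-1/152) + 2*(10/9 - ⅑*144)) + 14200 = (11/38 + 2*(10/9 - 16)) + 14200 = (11/38 + 2*(-134/9)) + 14200 = (11/38 - 268/9) + 14200 = -10085/342 + 14200 = 4846315/342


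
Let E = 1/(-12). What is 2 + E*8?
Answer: 4/3 ≈ 1.3333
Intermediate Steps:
E = -1/12 ≈ -0.083333
2 + E*8 = 2 - 1/12*8 = 2 - 2/3 = 4/3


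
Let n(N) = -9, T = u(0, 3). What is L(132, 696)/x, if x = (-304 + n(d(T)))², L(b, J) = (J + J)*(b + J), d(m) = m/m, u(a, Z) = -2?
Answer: 1152576/97969 ≈ 11.765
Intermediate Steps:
T = -2
d(m) = 1
L(b, J) = 2*J*(J + b) (L(b, J) = (2*J)*(J + b) = 2*J*(J + b))
x = 97969 (x = (-304 - 9)² = (-313)² = 97969)
L(132, 696)/x = (2*696*(696 + 132))/97969 = (2*696*828)*(1/97969) = 1152576*(1/97969) = 1152576/97969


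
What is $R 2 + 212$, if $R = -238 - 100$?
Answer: $-464$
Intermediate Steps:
$R = -338$ ($R = -238 - 100 = -338$)
$R 2 + 212 = \left(-338\right) 2 + 212 = -676 + 212 = -464$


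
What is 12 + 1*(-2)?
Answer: 10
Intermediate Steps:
12 + 1*(-2) = 12 - 2 = 10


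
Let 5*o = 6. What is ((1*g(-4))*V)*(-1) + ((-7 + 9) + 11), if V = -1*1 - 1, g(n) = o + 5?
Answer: 127/5 ≈ 25.400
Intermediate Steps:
o = 6/5 (o = (⅕)*6 = 6/5 ≈ 1.2000)
g(n) = 31/5 (g(n) = 6/5 + 5 = 31/5)
V = -2 (V = -1 - 1 = -2)
((1*g(-4))*V)*(-1) + ((-7 + 9) + 11) = ((1*(31/5))*(-2))*(-1) + ((-7 + 9) + 11) = ((31/5)*(-2))*(-1) + (2 + 11) = -62/5*(-1) + 13 = 62/5 + 13 = 127/5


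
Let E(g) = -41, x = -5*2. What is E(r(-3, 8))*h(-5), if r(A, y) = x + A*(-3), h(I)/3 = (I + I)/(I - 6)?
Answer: -1230/11 ≈ -111.82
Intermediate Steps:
x = -10
h(I) = 6*I/(-6 + I) (h(I) = 3*((I + I)/(I - 6)) = 3*((2*I)/(-6 + I)) = 3*(2*I/(-6 + I)) = 6*I/(-6 + I))
r(A, y) = -10 - 3*A (r(A, y) = -10 + A*(-3) = -10 - 3*A)
E(r(-3, 8))*h(-5) = -246*(-5)/(-6 - 5) = -246*(-5)/(-11) = -246*(-5)*(-1)/11 = -41*30/11 = -1230/11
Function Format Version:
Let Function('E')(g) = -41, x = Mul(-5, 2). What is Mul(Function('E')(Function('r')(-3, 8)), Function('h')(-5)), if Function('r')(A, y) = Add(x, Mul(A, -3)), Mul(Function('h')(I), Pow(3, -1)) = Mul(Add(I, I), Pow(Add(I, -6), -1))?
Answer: Rational(-1230, 11) ≈ -111.82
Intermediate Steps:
x = -10
Function('h')(I) = Mul(6, I, Pow(Add(-6, I), -1)) (Function('h')(I) = Mul(3, Mul(Add(I, I), Pow(Add(I, -6), -1))) = Mul(3, Mul(Mul(2, I), Pow(Add(-6, I), -1))) = Mul(3, Mul(2, I, Pow(Add(-6, I), -1))) = Mul(6, I, Pow(Add(-6, I), -1)))
Function('r')(A, y) = Add(-10, Mul(-3, A)) (Function('r')(A, y) = Add(-10, Mul(A, -3)) = Add(-10, Mul(-3, A)))
Mul(Function('E')(Function('r')(-3, 8)), Function('h')(-5)) = Mul(-41, Mul(6, -5, Pow(Add(-6, -5), -1))) = Mul(-41, Mul(6, -5, Pow(-11, -1))) = Mul(-41, Mul(6, -5, Rational(-1, 11))) = Mul(-41, Rational(30, 11)) = Rational(-1230, 11)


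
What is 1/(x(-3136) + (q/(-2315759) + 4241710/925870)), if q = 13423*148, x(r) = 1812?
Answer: 19491743503/35391615964367 ≈ 0.00055075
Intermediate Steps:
q = 1986604
1/(x(-3136) + (q/(-2315759) + 4241710/925870)) = 1/(1812 + (1986604/(-2315759) + 4241710/925870)) = 1/(1812 + (1986604*(-1/2315759) + 4241710*(1/925870))) = 1/(1812 + (-1986604/2315759 + 38561/8417)) = 1/(1812 + 72576736931/19491743503) = 1/(35391615964367/19491743503) = 19491743503/35391615964367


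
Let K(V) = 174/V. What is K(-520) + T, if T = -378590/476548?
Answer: -34973269/30975620 ≈ -1.1291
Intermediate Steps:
T = -189295/238274 (T = -378590*1/476548 = -189295/238274 ≈ -0.79444)
K(-520) + T = 174/(-520) - 189295/238274 = 174*(-1/520) - 189295/238274 = -87/260 - 189295/238274 = -34973269/30975620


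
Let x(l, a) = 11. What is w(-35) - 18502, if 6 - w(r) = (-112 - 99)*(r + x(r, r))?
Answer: -23560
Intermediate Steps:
w(r) = 2327 + 211*r (w(r) = 6 - (-112 - 99)*(r + 11) = 6 - (-211)*(11 + r) = 6 - (-2321 - 211*r) = 6 + (2321 + 211*r) = 2327 + 211*r)
w(-35) - 18502 = (2327 + 211*(-35)) - 18502 = (2327 - 7385) - 18502 = -5058 - 18502 = -23560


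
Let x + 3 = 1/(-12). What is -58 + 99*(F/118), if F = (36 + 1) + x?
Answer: -13945/472 ≈ -29.544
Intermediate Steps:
x = -37/12 (x = -3 + 1/(-12) = -3 - 1/12 = -37/12 ≈ -3.0833)
F = 407/12 (F = (36 + 1) - 37/12 = 37 - 37/12 = 407/12 ≈ 33.917)
-58 + 99*(F/118) = -58 + 99*((407/12)/118) = -58 + 99*((407/12)*(1/118)) = -58 + 99*(407/1416) = -58 + 13431/472 = -13945/472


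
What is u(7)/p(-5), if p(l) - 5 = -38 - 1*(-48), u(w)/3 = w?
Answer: 7/5 ≈ 1.4000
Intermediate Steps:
u(w) = 3*w
p(l) = 15 (p(l) = 5 + (-38 - 1*(-48)) = 5 + (-38 + 48) = 5 + 10 = 15)
u(7)/p(-5) = (3*7)/15 = 21*(1/15) = 7/5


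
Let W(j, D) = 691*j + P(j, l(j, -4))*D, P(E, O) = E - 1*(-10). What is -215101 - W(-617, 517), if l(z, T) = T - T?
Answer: 525065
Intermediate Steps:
l(z, T) = 0
P(E, O) = 10 + E (P(E, O) = E + 10 = 10 + E)
W(j, D) = 691*j + D*(10 + j) (W(j, D) = 691*j + (10 + j)*D = 691*j + D*(10 + j))
-215101 - W(-617, 517) = -215101 - (691*(-617) + 517*(10 - 617)) = -215101 - (-426347 + 517*(-607)) = -215101 - (-426347 - 313819) = -215101 - 1*(-740166) = -215101 + 740166 = 525065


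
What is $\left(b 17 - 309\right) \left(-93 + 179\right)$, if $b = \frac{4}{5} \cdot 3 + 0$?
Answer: $- \frac{115326}{5} \approx -23065.0$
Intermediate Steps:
$b = \frac{12}{5}$ ($b = 4 \cdot \frac{1}{5} \cdot 3 + 0 = \frac{4}{5} \cdot 3 + 0 = \frac{12}{5} + 0 = \frac{12}{5} \approx 2.4$)
$\left(b 17 - 309\right) \left(-93 + 179\right) = \left(\frac{12}{5} \cdot 17 - 309\right) \left(-93 + 179\right) = \left(\frac{204}{5} - 309\right) 86 = \left(- \frac{1341}{5}\right) 86 = - \frac{115326}{5}$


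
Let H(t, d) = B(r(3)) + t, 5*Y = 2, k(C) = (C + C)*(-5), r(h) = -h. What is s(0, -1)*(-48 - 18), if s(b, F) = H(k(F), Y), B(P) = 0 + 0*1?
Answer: -660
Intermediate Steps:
B(P) = 0 (B(P) = 0 + 0 = 0)
k(C) = -10*C (k(C) = (2*C)*(-5) = -10*C)
Y = ⅖ (Y = (⅕)*2 = ⅖ ≈ 0.40000)
H(t, d) = t (H(t, d) = 0 + t = t)
s(b, F) = -10*F
s(0, -1)*(-48 - 18) = (-10*(-1))*(-48 - 18) = 10*(-66) = -660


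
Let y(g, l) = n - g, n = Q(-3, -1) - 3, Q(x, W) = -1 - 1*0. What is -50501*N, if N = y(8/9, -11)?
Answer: 2222044/9 ≈ 2.4689e+5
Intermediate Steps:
Q(x, W) = -1 (Q(x, W) = -1 + 0 = -1)
n = -4 (n = -1 - 3 = -4)
y(g, l) = -4 - g
N = -44/9 (N = -4 - 8/9 = -44/9 ≈ -4.8889)
-50501*N = -50501*(-44/9) = 2222044/9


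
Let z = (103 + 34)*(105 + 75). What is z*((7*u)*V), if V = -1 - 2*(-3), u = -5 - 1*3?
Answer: -6904800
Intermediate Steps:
u = -8 (u = -5 - 3 = -8)
V = 5 (V = -1 + 6 = 5)
z = 24660 (z = 137*180 = 24660)
z*((7*u)*V) = 24660*((7*(-8))*5) = 24660*(-56*5) = 24660*(-280) = -6904800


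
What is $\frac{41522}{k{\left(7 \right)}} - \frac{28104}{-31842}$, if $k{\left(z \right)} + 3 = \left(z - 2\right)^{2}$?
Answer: $\frac{110230151}{58377} \approx 1888.2$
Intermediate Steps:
$k{\left(z \right)} = -3 + \left(-2 + z\right)^{2}$ ($k{\left(z \right)} = -3 + \left(z - 2\right)^{2} = -3 + \left(-2 + z\right)^{2}$)
$\frac{41522}{k{\left(7 \right)}} - \frac{28104}{-31842} = \frac{41522}{-3 + \left(-2 + 7\right)^{2}} - \frac{28104}{-31842} = \frac{41522}{-3 + 5^{2}} - - \frac{4684}{5307} = \frac{41522}{-3 + 25} + \frac{4684}{5307} = \frac{41522}{22} + \frac{4684}{5307} = 41522 \cdot \frac{1}{22} + \frac{4684}{5307} = \frac{20761}{11} + \frac{4684}{5307} = \frac{110230151}{58377}$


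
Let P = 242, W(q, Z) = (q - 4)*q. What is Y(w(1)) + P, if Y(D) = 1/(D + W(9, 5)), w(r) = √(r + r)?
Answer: 489611/2023 - √2/2023 ≈ 242.02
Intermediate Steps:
W(q, Z) = q*(-4 + q) (W(q, Z) = (-4 + q)*q = q*(-4 + q))
w(r) = √2*√r (w(r) = √(2*r) = √2*√r)
Y(D) = 1/(45 + D) (Y(D) = 1/(D + 9*(-4 + 9)) = 1/(D + 9*5) = 1/(D + 45) = 1/(45 + D))
Y(w(1)) + P = 1/(45 + √2*√1) + 242 = 1/(45 + √2*1) + 242 = 1/(45 + √2) + 242 = 242 + 1/(45 + √2)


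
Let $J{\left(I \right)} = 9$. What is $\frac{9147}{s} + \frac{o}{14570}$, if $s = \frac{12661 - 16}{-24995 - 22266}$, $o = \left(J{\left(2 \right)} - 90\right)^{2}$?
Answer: $- \frac{419898340223}{12282510} \approx -34187.0$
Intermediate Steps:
$o = 6561$ ($o = \left(9 - 90\right)^{2} = \left(-81\right)^{2} = 6561$)
$s = - \frac{12645}{47261}$ ($s = \frac{12645}{-47261} = 12645 \left(- \frac{1}{47261}\right) = - \frac{12645}{47261} \approx -0.26756$)
$\frac{9147}{s} + \frac{o}{14570} = \frac{9147}{- \frac{12645}{47261}} + \frac{6561}{14570} = 9147 \left(- \frac{47261}{12645}\right) + 6561 \cdot \frac{1}{14570} = - \frac{144098789}{4215} + \frac{6561}{14570} = - \frac{419898340223}{12282510}$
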